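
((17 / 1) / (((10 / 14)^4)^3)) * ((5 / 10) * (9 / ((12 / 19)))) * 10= 13412207297769 / 195312500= 68670.50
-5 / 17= -0.29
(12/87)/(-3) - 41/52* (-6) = 10597/2262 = 4.68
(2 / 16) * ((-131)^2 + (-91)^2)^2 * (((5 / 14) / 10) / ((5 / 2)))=161823841 / 140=1155884.58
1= 1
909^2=826281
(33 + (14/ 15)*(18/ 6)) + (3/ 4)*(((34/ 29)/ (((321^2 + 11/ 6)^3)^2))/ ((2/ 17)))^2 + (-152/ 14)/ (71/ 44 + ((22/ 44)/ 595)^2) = 4792105874157912005650666328749665134148345413796995506901120477804899714099357007/ 164837865137857204189251359965536860078066157947812230629369397628384282974638065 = 29.07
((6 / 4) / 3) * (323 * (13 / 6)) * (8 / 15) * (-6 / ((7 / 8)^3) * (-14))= 17199104 / 735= 23400.14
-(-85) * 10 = 850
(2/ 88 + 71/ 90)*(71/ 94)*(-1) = -114097/ 186120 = -0.61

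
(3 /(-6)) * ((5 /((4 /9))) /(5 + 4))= -5 /8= -0.62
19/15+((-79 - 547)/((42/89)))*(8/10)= -22259/21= -1059.95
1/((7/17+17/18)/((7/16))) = 1071/3320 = 0.32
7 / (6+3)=7 / 9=0.78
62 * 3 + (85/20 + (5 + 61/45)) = 35389/180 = 196.61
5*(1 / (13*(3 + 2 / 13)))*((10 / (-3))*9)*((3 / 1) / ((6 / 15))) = -27.44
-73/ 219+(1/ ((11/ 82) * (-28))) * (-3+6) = -523/ 462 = -1.13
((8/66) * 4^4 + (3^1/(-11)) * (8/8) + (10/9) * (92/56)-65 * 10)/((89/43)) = -18398410/61677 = -298.30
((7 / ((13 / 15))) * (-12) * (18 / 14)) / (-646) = 810 / 4199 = 0.19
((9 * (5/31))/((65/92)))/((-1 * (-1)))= 828/403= 2.05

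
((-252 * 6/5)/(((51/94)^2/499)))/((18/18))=-740739552/1445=-512622.53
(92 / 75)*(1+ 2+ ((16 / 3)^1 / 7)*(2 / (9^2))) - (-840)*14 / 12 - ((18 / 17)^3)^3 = 2971397795073738928 / 3025769668820955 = 982.03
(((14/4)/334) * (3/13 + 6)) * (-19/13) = -0.10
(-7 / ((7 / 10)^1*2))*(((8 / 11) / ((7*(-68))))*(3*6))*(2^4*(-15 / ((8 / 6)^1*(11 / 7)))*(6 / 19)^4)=-0.16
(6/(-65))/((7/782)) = -4692/455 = -10.31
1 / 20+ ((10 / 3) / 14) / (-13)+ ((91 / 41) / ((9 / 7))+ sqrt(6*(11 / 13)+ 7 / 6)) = 1180619 / 671580+ sqrt(37986) / 78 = 4.26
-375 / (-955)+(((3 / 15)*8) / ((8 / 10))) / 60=2441 / 5730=0.43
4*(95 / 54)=190 / 27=7.04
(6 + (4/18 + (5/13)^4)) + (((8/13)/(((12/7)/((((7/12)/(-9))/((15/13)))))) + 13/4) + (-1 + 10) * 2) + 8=4924012117/138806460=35.47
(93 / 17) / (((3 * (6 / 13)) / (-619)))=-249457 / 102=-2445.66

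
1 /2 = 0.50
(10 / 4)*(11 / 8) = 55 / 16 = 3.44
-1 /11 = -0.09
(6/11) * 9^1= 54/11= 4.91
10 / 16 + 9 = 77 / 8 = 9.62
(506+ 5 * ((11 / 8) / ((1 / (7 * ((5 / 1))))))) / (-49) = -5973 / 392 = -15.24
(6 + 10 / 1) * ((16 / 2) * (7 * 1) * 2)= 1792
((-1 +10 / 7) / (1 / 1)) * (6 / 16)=9 / 56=0.16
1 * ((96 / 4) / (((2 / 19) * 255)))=76 / 85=0.89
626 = 626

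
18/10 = 9/5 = 1.80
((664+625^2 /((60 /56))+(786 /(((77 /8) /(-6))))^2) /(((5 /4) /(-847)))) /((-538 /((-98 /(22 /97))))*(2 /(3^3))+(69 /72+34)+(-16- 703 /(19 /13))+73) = 421096211903808 /399314161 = 1054548.66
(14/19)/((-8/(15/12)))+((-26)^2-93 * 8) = -68.12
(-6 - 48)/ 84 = -9/ 14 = -0.64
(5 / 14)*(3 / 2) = 15 / 28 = 0.54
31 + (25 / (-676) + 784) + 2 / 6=1653421 / 2028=815.30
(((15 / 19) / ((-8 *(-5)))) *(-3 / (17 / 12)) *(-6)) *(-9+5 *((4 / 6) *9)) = 1701 / 323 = 5.27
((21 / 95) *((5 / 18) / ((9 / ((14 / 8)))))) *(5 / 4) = 0.01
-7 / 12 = -0.58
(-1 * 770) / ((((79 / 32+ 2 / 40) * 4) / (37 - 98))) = 1878800 / 403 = 4662.03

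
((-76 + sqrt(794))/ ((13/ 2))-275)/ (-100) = 3727/ 1300-sqrt(794)/ 650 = 2.82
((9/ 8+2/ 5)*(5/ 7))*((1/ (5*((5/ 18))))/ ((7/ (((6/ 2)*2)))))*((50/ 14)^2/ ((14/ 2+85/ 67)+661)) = 919575/ 71775494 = 0.01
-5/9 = -0.56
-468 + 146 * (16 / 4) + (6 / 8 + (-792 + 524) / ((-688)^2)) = 116.75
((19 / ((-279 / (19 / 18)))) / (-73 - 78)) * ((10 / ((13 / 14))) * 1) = 25270 / 4929093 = 0.01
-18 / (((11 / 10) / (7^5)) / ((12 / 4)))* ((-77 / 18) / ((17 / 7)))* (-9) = -222356610 / 17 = -13079800.59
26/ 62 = 13/ 31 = 0.42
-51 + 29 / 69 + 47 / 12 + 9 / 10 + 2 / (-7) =-148277 / 3220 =-46.05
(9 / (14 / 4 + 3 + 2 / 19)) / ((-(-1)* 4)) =171 / 502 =0.34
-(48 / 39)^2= -256 / 169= -1.51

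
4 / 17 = 0.24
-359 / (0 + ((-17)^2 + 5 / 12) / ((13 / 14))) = -28002 / 24311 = -1.15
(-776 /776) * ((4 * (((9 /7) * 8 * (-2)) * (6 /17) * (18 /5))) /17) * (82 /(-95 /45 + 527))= 11477376 /11945815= 0.96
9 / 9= 1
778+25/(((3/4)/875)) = 89834/3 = 29944.67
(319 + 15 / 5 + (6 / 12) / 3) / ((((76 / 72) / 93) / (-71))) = -38290797 / 19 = -2015305.11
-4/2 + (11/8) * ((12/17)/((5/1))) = -307/170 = -1.81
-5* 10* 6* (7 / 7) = -300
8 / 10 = 4 / 5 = 0.80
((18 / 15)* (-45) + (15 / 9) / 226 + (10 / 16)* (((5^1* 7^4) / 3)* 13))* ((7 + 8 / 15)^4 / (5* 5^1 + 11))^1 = 127018651450409 / 43740000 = 2903947.22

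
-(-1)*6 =6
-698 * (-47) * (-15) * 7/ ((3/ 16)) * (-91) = 1671793760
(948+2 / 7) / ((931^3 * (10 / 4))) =13276 / 28243407185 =0.00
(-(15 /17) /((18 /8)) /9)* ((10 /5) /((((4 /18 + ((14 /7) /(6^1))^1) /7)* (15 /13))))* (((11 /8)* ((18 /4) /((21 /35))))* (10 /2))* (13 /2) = -65065 /204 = -318.95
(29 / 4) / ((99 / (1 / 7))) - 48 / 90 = -7247 / 13860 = -0.52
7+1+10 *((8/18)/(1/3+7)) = 284/33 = 8.61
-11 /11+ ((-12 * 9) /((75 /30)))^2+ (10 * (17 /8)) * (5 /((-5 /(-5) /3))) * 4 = 78506 /25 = 3140.24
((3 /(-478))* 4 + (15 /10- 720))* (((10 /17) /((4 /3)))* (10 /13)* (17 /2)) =-25759125 /12428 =-2072.67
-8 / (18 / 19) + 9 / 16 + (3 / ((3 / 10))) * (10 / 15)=-175 / 144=-1.22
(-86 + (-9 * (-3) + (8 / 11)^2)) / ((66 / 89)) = -78.85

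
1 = 1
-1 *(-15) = 15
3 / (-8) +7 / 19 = -1 / 152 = -0.01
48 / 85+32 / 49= 5072 / 4165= 1.22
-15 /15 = -1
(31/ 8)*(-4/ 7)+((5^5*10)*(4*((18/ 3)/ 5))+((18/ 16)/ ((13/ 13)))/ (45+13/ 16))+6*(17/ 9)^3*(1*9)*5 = 151817.44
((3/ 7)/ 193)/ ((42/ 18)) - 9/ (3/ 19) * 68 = -36655323/ 9457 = -3876.00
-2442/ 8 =-1221/ 4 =-305.25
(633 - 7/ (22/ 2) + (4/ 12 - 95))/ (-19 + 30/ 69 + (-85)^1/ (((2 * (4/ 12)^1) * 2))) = -6.53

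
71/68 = 1.04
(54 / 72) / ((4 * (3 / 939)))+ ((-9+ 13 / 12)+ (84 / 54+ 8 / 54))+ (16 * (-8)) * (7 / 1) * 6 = -2299763 / 432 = -5323.53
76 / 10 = 38 / 5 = 7.60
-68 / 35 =-1.94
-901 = -901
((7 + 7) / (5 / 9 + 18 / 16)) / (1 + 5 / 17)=8568 / 1331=6.44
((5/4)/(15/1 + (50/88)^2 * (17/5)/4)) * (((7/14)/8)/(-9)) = -121/212913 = -0.00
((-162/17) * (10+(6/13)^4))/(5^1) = -46478772/2427685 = -19.15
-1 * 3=-3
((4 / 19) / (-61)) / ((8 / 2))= -1 / 1159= -0.00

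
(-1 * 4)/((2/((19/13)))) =-38/13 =-2.92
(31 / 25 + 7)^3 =8741816 / 15625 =559.48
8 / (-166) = -4 / 83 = -0.05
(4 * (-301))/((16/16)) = -1204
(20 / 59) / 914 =10 / 26963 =0.00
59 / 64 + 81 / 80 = 619 / 320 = 1.93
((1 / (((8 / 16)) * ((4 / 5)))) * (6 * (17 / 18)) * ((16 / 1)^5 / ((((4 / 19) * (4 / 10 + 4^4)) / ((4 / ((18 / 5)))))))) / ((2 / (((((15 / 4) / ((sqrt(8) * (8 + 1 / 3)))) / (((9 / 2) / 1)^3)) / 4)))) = 66150400 * sqrt(2) / 1401867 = 66.73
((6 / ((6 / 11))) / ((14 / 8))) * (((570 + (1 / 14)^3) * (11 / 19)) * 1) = 189253801 / 91238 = 2074.29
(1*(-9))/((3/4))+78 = 66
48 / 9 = 16 / 3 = 5.33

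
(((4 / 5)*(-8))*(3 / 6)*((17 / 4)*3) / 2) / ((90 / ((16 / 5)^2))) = -4352 / 1875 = -2.32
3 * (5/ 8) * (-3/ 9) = -5/ 8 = -0.62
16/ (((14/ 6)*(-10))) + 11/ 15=1/ 21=0.05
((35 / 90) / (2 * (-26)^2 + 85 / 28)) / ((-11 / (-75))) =2450 / 1252053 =0.00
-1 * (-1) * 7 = 7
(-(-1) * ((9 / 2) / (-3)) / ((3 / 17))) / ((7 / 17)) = -289 / 14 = -20.64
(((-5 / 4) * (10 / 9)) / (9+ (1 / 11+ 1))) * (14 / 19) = -1925 / 18981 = -0.10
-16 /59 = -0.27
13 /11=1.18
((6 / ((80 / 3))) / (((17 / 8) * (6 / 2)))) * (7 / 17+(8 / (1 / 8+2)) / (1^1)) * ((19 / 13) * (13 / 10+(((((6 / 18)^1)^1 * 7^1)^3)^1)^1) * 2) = 5100569 / 845325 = 6.03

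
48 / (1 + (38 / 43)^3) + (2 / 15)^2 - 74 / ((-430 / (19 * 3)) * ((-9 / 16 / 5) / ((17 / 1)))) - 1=-1454.88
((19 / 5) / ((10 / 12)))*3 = 342 / 25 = 13.68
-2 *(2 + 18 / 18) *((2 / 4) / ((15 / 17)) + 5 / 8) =-143 / 20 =-7.15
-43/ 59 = -0.73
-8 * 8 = -64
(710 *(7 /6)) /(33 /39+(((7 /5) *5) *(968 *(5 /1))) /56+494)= 32305 /42894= 0.75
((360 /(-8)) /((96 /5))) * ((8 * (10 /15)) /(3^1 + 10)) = -25 /26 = -0.96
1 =1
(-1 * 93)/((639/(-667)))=20677/213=97.08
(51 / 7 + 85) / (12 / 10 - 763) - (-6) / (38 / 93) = 7377607 / 506597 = 14.56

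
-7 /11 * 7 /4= -49 /44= -1.11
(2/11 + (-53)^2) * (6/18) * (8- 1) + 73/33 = 216380/33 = 6556.97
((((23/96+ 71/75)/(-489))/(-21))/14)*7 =949/16430400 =0.00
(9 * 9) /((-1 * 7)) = -81 /7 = -11.57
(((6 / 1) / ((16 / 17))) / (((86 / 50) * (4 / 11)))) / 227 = 14025 / 312352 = 0.04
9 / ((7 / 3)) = 27 / 7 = 3.86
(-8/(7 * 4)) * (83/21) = -166/147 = -1.13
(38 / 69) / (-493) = -38 / 34017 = -0.00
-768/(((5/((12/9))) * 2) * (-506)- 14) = 768/3809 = 0.20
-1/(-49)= 1/49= 0.02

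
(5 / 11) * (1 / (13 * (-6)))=-5 / 858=-0.01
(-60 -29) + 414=325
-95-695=-790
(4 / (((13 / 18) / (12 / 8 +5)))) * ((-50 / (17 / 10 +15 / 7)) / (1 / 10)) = -4684.01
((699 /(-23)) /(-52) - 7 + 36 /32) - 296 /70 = -796941 /83720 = -9.52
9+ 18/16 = 81/8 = 10.12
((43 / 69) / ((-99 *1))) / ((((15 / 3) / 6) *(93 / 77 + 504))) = -602 / 40262535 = -0.00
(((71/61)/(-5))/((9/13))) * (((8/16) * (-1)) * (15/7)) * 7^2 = 6461/366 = 17.65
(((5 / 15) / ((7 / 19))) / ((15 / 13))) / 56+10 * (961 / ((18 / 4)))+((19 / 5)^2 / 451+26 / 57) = 179378009963 / 83976200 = 2136.06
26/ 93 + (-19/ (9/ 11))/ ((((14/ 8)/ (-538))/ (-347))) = -4838153830/ 1953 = -2477293.31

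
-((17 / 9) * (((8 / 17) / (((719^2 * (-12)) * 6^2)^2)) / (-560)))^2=-1 / 987295617496515535153211938590484070400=-0.00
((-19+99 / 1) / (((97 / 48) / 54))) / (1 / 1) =207360 / 97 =2137.73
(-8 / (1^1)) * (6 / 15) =-16 / 5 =-3.20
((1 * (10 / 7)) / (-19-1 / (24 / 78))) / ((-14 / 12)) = 240 / 4361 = 0.06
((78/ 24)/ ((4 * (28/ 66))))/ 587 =429/ 131488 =0.00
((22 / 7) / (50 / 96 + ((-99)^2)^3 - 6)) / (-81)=-0.00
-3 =-3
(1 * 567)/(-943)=-0.60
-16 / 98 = -8 / 49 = -0.16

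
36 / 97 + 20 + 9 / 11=22609 / 1067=21.19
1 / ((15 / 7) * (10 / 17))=119 / 150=0.79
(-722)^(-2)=1/ 521284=0.00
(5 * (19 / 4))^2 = 9025 / 16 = 564.06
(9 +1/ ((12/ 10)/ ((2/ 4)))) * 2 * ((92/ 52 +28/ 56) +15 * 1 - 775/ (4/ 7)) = -2622617/ 104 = -25217.47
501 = 501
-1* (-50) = 50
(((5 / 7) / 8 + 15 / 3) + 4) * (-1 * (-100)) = 12725 / 14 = 908.93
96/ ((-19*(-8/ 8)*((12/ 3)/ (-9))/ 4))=-864/ 19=-45.47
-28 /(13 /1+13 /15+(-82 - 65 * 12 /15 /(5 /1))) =210 /589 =0.36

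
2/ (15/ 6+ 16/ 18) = 36/ 61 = 0.59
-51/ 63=-17/ 21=-0.81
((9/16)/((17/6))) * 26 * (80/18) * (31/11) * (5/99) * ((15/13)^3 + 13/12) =53522275/6257394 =8.55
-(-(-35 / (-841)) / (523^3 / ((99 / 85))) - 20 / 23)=40905337437919 / 47041138035277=0.87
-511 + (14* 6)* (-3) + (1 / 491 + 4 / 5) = -1871196 / 2455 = -762.20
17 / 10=1.70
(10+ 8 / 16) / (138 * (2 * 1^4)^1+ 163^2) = 3 / 7670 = 0.00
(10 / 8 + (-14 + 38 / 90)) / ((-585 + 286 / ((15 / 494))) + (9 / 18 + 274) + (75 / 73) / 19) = -3077753 / 2274024966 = -0.00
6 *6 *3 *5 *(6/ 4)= 810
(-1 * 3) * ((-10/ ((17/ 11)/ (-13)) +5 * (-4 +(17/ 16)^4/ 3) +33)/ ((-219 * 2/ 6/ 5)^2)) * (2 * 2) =-8292477325/ 1484275712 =-5.59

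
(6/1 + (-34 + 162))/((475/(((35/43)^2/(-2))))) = -3283/35131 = -0.09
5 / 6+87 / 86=238 / 129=1.84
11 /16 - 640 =-10229 /16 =-639.31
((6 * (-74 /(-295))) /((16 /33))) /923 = 3663 /1089140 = 0.00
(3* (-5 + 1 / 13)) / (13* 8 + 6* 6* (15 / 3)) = -48 / 923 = -0.05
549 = 549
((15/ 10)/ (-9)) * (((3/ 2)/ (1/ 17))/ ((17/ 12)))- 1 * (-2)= -1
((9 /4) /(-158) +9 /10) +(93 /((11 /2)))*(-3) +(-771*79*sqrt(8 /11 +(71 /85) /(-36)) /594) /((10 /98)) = -994847*sqrt(22158565) /5553900 - 1732491 /34760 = -893.04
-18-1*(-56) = 38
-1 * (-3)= 3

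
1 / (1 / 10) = 10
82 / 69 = 1.19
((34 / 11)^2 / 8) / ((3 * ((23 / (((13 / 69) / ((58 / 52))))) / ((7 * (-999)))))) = -20.44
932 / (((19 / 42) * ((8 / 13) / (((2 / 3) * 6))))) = 254436 / 19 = 13391.37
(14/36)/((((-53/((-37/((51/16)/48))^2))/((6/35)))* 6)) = -44859392/689265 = -65.08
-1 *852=-852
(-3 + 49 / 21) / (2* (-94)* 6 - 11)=0.00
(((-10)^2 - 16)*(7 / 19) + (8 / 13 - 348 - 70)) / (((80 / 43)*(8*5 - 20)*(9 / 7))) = -574609 / 71136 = -8.08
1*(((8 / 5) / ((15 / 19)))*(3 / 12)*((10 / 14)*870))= 2204 / 7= 314.86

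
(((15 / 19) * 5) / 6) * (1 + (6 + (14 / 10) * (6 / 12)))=385 / 76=5.07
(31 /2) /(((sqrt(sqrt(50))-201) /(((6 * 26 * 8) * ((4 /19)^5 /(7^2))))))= -31 /(2 * (-121328851 * 2^(1 /4) * sqrt(5) /1277952 + 8129033017 /425984))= -0.00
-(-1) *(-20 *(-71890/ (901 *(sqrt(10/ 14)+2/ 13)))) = -261679600/ 736117+242988200 *sqrt(35)/ 736117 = 1597.38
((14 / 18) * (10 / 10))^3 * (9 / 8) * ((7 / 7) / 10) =343 / 6480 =0.05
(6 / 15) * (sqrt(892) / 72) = sqrt(223) / 90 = 0.17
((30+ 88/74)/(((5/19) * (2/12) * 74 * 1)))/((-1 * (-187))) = 65778/1280015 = 0.05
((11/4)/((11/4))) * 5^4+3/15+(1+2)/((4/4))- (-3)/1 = 3156/5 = 631.20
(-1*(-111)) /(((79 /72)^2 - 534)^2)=2982998016 /7628726860225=0.00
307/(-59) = -5.20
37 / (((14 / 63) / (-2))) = -333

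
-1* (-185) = 185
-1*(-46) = 46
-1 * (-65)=65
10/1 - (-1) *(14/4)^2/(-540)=21551/2160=9.98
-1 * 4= -4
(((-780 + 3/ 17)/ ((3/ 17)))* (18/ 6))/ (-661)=13257/ 661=20.06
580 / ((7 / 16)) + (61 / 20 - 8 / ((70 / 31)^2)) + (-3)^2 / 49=6504157 / 4900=1327.38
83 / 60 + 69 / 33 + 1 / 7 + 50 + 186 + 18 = 1190191 / 4620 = 257.62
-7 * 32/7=-32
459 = 459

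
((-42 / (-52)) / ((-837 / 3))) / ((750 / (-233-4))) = 553 / 604500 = 0.00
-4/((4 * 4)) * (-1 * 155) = 155/4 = 38.75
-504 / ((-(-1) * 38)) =-252 / 19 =-13.26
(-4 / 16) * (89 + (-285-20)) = 54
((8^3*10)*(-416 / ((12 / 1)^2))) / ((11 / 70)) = -9318400 / 99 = -94125.25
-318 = -318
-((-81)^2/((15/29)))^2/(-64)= 4022476929/1600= 2514048.08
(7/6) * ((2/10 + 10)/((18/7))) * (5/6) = 833/216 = 3.86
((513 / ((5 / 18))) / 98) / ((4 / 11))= 50787 / 980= 51.82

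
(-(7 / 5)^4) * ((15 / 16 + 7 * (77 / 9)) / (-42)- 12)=5579581 / 108000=51.66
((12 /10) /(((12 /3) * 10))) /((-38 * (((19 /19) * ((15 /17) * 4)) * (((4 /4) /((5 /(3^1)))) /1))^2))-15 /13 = -24627757 /21340800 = -1.15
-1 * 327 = -327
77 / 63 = 11 / 9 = 1.22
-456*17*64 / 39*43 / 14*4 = -14222336 / 91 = -156289.41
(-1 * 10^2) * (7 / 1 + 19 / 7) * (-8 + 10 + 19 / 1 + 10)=-210800 / 7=-30114.29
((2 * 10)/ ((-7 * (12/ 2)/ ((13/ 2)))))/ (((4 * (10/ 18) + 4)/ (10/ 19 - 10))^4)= -582924346875/ 35044880752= -16.63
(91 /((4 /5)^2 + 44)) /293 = 2275 /326988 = 0.01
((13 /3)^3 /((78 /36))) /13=26 /9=2.89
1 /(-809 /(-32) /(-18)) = -576 /809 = -0.71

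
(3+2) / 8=5 / 8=0.62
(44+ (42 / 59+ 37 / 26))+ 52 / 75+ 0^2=5387593 / 115050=46.83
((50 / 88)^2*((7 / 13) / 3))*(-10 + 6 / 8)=-161875 / 302016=-0.54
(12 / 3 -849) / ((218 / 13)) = -10985 / 218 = -50.39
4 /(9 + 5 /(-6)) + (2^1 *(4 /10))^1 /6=458 /735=0.62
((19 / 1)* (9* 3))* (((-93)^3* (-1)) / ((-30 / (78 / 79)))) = -5364256833 / 395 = -13580397.05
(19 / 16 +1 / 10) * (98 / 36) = 5047 / 1440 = 3.50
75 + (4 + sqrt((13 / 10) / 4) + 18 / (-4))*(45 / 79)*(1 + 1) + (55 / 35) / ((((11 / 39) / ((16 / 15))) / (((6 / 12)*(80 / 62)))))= 9*sqrt(130) / 158 + 1341688 / 17143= 78.91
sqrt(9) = 3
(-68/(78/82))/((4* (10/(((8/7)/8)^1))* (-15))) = 697/40950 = 0.02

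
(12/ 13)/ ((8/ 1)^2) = 3/ 208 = 0.01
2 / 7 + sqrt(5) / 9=0.53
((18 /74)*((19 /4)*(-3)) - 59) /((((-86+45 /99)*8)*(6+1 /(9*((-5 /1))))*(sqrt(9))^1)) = 1525425 /299704736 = 0.01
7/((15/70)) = 98/3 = 32.67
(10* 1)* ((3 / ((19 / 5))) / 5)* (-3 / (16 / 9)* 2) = -405 / 76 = -5.33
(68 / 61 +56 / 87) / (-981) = -9332 / 5206167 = -0.00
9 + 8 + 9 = 26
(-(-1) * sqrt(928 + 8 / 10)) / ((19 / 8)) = 48 * sqrt(645) / 95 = 12.83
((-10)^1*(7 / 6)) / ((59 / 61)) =-2135 / 177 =-12.06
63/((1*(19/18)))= 1134/19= 59.68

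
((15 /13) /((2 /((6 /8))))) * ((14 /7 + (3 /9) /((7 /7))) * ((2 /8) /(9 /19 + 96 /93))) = 61845 /368992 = 0.17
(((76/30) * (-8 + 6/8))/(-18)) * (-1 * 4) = -551/135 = -4.08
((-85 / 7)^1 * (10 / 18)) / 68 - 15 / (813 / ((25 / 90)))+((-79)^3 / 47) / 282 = -1875836341 / 50285676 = -37.30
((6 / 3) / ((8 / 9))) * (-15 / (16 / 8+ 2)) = -135 / 16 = -8.44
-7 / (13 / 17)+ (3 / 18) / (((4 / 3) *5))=-4747 / 520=-9.13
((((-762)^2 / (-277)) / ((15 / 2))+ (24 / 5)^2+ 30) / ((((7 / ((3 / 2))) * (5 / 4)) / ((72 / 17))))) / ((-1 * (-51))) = -225817632 / 70046375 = -3.22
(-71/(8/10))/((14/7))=-355/8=-44.38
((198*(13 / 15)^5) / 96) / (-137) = -4084223 / 554850000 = -0.01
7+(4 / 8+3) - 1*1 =19 / 2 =9.50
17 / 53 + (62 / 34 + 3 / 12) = 2.39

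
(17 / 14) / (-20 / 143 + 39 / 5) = 12155 / 76678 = 0.16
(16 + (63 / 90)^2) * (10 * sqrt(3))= 1649 * sqrt(3) / 10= 285.62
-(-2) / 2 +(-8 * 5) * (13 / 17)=-29.59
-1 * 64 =-64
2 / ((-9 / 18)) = -4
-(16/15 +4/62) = -526/465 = -1.13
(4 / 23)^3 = 64 / 12167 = 0.01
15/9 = 5/3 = 1.67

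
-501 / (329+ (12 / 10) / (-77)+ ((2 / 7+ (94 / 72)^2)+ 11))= -249978960 / 170631649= -1.47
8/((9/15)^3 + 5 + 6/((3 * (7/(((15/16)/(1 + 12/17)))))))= 1624000/1090723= 1.49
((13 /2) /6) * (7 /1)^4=31213 /12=2601.08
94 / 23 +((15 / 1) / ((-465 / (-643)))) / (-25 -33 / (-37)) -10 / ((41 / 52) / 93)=-30672630665 / 26075836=-1176.29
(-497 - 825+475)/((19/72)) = -60984/19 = -3209.68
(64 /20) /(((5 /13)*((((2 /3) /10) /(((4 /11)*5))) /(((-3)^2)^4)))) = 16376256 /11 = 1488750.55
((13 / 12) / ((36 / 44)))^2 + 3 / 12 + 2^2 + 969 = 11372437 / 11664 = 975.00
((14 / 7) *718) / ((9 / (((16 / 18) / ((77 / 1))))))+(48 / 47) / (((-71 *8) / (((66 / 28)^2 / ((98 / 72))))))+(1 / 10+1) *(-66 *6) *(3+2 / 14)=-1367.19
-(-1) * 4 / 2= 2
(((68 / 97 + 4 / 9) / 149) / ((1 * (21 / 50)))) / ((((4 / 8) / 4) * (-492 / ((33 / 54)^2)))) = -3025000 / 27215100171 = -0.00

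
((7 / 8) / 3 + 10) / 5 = 247 / 120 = 2.06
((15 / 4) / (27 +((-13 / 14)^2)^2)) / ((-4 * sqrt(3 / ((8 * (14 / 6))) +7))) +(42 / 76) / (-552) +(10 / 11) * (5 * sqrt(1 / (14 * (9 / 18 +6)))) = -72030 * sqrt(5614) / 427382993-7 / 6992 +50 * sqrt(91) / 1001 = 0.46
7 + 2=9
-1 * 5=-5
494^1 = 494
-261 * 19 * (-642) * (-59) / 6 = -31306167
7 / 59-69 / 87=-0.67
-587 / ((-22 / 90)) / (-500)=-5283 / 1100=-4.80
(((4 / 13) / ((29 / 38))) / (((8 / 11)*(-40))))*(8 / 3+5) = -4807 / 45240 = -0.11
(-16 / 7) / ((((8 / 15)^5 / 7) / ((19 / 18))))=-1603125 / 4096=-391.39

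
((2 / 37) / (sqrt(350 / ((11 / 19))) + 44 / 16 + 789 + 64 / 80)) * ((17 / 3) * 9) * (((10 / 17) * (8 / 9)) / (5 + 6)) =50723200 / 306486119421-320000 * sqrt(2926) / 3371347313631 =0.00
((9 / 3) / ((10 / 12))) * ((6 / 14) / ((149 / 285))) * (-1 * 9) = -27702 / 1043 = -26.56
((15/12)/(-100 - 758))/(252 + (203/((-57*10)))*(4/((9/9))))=-475/81697616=-0.00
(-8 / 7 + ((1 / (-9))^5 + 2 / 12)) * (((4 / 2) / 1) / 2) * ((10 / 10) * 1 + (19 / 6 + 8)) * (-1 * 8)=117824482 / 1240029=95.02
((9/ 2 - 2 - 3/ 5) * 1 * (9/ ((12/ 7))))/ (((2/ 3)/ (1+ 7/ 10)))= 20349/ 800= 25.44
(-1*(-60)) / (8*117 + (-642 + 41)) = 12 / 67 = 0.18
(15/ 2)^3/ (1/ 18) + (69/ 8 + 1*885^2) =6326619/ 8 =790827.38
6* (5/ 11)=30/ 11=2.73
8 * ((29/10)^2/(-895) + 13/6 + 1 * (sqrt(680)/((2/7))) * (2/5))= 1158454/67125 + 112 * sqrt(170)/5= 309.32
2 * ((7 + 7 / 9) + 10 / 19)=2840 / 171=16.61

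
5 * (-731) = -3655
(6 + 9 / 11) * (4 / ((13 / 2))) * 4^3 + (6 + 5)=39973 / 143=279.53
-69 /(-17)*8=552 /17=32.47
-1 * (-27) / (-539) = -27 / 539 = -0.05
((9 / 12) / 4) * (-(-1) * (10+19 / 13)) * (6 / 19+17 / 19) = 10281 / 3952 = 2.60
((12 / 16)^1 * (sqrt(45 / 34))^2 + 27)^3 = 55175798943 / 2515456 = 21934.71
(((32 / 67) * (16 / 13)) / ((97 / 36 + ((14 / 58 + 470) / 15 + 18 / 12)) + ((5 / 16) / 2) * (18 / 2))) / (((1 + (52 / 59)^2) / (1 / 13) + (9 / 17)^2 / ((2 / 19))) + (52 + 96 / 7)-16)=0.00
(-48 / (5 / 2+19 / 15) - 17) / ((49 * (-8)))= 3361 / 44296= 0.08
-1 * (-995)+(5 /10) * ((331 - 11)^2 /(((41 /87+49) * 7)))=2151985 /1883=1142.85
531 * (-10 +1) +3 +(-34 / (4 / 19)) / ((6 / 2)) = -28979 / 6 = -4829.83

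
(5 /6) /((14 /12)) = 5 /7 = 0.71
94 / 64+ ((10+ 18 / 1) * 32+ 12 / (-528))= 315901 / 352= 897.45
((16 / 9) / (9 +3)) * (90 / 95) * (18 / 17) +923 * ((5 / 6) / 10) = 298705 / 3876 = 77.07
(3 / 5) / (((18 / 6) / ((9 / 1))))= 9 / 5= 1.80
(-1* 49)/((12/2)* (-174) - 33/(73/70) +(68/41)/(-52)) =1906541/41853467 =0.05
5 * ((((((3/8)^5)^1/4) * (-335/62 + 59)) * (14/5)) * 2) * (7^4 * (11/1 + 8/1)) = 257857884837/2031616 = 126922.55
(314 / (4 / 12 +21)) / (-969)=-157 / 10336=-0.02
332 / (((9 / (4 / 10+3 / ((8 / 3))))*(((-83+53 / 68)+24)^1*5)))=-172142 / 890775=-0.19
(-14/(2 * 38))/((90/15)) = -7/228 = -0.03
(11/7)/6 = 11/42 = 0.26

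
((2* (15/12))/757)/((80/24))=3/3028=0.00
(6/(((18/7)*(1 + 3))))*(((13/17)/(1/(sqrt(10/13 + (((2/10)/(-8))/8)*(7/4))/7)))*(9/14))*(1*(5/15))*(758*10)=379*sqrt(826085)/3808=90.46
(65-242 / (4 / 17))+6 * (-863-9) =-12391 / 2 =-6195.50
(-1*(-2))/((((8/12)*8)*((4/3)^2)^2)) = 243/2048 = 0.12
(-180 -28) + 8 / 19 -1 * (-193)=-14.58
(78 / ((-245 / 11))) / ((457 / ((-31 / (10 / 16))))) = 212784 / 559825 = 0.38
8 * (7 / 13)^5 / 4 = 0.09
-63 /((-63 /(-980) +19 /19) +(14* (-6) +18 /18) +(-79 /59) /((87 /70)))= 45273060 /59654843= 0.76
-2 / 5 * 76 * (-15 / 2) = 228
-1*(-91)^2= -8281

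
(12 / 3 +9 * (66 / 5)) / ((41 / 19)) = 11666 / 205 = 56.91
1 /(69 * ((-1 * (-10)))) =0.00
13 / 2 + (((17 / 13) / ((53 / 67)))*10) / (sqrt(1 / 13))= 13 / 2 + 11390*sqrt(13) / 689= 66.10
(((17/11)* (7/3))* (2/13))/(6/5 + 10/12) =2380/8723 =0.27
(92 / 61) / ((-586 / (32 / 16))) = -92 / 17873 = -0.01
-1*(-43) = 43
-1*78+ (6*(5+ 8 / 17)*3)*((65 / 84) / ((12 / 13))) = 4329 / 952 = 4.55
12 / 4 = 3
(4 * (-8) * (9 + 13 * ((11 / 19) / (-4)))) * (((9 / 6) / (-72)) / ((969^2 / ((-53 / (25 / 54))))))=-28673 / 49556275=-0.00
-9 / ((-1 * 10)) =9 / 10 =0.90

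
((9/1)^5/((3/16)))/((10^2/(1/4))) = 19683/25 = 787.32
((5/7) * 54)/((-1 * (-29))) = 270/203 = 1.33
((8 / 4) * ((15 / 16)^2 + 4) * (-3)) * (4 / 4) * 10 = -18735 / 64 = -292.73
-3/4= -0.75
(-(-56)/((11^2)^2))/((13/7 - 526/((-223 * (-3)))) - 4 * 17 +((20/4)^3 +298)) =0.00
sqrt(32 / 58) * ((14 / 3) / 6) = 28 * sqrt(29) / 261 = 0.58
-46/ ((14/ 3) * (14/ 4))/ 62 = -69/ 1519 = -0.05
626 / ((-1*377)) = -626 / 377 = -1.66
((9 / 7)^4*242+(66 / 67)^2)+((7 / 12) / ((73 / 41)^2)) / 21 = 1369385697885265 / 2067711706116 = 662.27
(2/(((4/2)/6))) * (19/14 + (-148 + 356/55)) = -323793/385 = -841.02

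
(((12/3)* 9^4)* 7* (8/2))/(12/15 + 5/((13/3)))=47764080/127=376095.12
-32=-32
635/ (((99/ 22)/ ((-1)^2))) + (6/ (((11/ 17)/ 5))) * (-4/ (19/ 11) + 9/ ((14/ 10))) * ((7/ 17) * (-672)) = -98982250/ 1881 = -52622.14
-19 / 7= -2.71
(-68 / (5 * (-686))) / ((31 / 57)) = 1938 / 53165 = 0.04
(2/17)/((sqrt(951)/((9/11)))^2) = 54/652069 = 0.00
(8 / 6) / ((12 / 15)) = 5 / 3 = 1.67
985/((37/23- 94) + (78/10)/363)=-10.66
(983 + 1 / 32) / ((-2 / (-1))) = 31457 / 64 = 491.52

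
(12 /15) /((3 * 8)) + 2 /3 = 7 /10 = 0.70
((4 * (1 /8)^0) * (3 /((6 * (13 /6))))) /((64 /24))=9 /26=0.35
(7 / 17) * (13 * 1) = 91 / 17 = 5.35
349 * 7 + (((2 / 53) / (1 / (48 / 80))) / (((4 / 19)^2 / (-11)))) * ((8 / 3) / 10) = 6469979 / 2650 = 2441.50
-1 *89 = -89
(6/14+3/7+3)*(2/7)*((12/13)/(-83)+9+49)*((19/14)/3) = 10699470/370097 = 28.91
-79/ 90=-0.88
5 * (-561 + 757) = 980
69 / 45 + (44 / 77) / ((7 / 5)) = 1427 / 735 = 1.94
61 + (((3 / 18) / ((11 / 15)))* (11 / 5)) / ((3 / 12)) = 63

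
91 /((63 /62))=806 /9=89.56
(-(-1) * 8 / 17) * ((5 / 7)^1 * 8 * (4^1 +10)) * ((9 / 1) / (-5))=-1152 / 17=-67.76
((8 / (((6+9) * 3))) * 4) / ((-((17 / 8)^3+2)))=-16384 / 267165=-0.06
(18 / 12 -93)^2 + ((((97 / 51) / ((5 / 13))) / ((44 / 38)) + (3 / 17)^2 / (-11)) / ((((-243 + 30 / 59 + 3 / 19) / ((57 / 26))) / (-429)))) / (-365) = 145400499584503 / 17367050400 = 8372.20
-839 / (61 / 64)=-53696 / 61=-880.26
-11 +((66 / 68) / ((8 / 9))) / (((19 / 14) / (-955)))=-2013869 / 2584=-779.36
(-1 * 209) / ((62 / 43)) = -144.95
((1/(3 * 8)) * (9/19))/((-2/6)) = -9/152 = -0.06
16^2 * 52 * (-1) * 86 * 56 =-64110592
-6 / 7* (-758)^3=2613117072 / 7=373302438.86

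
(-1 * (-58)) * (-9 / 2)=-261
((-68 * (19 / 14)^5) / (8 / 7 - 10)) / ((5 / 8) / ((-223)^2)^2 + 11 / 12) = 312289680278619609 / 8098898994464054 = 38.56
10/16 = 0.62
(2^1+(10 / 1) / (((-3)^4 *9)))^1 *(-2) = -2936 / 729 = -4.03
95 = 95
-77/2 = -38.50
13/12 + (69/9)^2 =2155/36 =59.86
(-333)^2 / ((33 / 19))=702297 / 11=63845.18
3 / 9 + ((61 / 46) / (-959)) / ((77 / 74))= 1691618 / 5095167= 0.33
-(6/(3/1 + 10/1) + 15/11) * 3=-783/143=-5.48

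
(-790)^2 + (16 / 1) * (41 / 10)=3120828 / 5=624165.60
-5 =-5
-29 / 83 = -0.35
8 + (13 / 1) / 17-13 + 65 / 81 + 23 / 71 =-303946 / 97767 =-3.11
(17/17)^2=1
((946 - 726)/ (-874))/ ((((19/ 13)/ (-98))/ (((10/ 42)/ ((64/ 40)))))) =125125/ 49818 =2.51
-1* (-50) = 50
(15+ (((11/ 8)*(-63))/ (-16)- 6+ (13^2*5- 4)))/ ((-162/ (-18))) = 109493/ 1152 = 95.05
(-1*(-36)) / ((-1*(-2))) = 18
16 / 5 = 3.20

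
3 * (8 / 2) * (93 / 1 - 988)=-10740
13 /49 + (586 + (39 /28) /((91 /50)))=57529 /98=587.03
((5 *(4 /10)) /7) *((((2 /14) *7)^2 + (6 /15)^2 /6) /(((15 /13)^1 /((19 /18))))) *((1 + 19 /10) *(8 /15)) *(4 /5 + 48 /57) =862576 /1265625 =0.68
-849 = -849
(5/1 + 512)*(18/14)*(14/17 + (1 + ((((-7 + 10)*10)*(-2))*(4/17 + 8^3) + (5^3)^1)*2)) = -4842279387/119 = -40691423.42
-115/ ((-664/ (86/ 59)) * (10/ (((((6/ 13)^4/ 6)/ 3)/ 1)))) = 8901/ 139863217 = 0.00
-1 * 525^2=-275625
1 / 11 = 0.09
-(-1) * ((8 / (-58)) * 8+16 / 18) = -56 / 261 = -0.21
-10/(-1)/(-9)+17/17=-1/9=-0.11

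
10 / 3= 3.33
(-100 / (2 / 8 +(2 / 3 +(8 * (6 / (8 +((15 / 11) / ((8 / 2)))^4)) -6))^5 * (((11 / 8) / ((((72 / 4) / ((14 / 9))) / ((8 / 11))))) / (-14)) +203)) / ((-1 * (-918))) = -712777716634027516314524542356224031227880 / 1329920683346921600449936769625446593969333483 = -0.00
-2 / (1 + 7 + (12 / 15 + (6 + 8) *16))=-5 / 582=-0.01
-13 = -13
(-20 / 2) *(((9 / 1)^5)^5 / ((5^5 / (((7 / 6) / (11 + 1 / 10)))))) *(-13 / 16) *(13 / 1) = 94363702159940179168356063 / 37000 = 2550370328647031869415.03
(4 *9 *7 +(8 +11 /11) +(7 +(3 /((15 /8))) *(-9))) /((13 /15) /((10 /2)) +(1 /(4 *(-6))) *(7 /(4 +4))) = 405760 /219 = 1852.79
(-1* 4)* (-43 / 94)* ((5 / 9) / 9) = 430 / 3807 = 0.11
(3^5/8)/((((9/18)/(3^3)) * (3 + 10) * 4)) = 6561/208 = 31.54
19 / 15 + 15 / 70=311 / 210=1.48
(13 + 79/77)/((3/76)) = 27360/77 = 355.32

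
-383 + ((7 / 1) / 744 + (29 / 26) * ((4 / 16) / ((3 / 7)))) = -154083 / 403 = -382.34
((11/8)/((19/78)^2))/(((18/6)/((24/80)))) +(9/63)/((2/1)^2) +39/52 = 156827/50540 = 3.10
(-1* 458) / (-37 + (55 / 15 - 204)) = 687 / 356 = 1.93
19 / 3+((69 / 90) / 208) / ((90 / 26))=136823 / 21600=6.33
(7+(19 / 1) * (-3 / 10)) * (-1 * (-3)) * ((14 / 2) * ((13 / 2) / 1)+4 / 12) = 715 / 4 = 178.75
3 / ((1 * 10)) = 0.30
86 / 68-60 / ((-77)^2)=1.25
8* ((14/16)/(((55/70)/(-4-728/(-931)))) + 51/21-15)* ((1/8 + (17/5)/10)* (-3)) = 1318833/7315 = 180.29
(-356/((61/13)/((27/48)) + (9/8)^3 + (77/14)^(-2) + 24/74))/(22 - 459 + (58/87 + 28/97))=27783432787968/344492695264865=0.08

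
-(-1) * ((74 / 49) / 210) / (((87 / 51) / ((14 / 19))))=1258 / 404985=0.00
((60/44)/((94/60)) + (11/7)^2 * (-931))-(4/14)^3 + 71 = -394943254/177331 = -2227.15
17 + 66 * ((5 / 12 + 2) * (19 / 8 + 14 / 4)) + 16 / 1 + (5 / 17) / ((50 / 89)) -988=-23683 / 1360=-17.41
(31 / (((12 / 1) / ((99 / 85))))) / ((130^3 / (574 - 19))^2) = 12604383 / 65644602400000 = 0.00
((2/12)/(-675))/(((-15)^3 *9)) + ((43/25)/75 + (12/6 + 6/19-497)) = -1156199627861/2337356250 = -494.66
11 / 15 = 0.73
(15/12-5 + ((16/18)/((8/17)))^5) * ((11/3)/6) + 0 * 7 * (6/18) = 12.40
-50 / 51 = -0.98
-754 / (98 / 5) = -1885 / 49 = -38.47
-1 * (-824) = 824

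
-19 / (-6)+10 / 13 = 307 / 78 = 3.94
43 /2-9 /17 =713 /34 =20.97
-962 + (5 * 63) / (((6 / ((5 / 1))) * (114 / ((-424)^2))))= 7846922 / 19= 412995.89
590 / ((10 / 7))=413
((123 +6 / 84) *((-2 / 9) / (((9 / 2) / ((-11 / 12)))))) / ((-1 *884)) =-18953 / 3007368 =-0.01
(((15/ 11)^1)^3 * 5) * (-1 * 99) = -151875/ 121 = -1255.17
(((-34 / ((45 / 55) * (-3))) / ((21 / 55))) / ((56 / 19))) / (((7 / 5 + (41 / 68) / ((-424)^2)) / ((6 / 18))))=2986128798400 / 1018924628967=2.93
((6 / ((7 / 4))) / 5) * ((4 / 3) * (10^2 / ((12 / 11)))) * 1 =1760 / 21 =83.81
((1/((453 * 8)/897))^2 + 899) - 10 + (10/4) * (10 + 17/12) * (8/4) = 4142024251/4377792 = 946.14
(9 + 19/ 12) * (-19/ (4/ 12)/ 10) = -2413/ 40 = -60.32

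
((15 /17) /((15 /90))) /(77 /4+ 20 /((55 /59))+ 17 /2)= 792 /7361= 0.11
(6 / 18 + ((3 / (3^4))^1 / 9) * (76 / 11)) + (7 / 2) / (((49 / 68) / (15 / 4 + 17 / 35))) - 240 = -286924457 / 1309770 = -219.06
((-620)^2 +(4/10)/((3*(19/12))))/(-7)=-36518008/665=-54914.30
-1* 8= -8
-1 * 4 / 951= -4 / 951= -0.00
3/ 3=1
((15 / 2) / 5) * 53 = 159 / 2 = 79.50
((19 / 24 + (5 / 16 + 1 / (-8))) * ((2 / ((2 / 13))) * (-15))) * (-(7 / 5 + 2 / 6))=330.96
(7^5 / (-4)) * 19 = -319333 / 4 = -79833.25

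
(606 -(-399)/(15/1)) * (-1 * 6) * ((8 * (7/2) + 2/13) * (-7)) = 48621636/65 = 748025.17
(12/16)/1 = 3/4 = 0.75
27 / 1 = 27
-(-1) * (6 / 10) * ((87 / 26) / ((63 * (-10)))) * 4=-0.01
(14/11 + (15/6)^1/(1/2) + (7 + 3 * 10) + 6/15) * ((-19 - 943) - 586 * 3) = -1306688/11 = -118789.82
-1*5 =-5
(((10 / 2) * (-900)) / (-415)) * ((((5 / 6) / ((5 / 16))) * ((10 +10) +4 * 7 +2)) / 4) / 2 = 15000 / 83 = 180.72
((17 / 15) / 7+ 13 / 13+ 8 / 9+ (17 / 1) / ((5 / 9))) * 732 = 501908 / 21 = 23900.38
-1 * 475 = -475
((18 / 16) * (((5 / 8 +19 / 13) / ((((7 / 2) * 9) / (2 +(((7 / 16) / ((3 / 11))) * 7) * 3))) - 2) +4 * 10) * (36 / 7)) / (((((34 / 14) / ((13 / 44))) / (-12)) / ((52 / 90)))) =-2357511 / 11968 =-196.98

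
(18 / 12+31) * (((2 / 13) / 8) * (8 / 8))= 5 / 8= 0.62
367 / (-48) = -367 / 48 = -7.65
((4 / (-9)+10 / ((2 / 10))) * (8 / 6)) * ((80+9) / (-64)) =-19847 / 216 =-91.88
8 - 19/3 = 5/3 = 1.67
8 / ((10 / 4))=16 / 5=3.20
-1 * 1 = -1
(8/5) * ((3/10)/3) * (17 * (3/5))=204/125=1.63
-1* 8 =-8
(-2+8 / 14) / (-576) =5 / 2016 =0.00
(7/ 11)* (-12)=-84/ 11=-7.64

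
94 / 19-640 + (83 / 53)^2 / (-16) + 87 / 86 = -23287137169 / 36719248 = -634.19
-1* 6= -6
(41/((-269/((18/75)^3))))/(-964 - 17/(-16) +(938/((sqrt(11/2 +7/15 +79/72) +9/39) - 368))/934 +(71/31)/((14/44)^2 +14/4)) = 11430341489800437106522111874589312/5220430364634433970973972732751821828125 - 1470020574994480704319488 * sqrt(25430)/5220430364634433970973972732751821828125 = 0.00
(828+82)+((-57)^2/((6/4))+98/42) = 9235/3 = 3078.33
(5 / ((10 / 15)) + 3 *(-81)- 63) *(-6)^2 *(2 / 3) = -7164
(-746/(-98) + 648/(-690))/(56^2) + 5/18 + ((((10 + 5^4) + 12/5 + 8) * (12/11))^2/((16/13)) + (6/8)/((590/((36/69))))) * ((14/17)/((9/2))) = 7113698515894878917/96509216865600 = 73710.04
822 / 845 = 0.97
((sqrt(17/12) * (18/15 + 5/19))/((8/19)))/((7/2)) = 139 * sqrt(51)/840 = 1.18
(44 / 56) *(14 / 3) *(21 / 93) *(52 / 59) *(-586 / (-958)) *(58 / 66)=3092908 / 7884819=0.39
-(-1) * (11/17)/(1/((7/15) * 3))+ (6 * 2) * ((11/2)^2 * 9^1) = 277772/85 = 3267.91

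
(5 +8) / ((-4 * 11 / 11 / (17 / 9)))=-221 / 36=-6.14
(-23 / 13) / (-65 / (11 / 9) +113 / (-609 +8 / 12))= 461725 / 13927602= 0.03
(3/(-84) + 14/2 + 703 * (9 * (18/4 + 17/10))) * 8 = 10985622/35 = 313874.91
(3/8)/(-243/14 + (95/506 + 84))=5313/946856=0.01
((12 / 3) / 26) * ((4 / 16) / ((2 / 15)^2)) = 225 / 104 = 2.16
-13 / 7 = -1.86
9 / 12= 3 / 4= 0.75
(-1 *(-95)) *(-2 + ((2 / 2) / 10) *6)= -133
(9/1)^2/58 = 81/58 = 1.40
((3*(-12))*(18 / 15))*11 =-2376 / 5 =-475.20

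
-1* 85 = -85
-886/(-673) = 886/673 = 1.32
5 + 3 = 8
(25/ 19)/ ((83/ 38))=0.60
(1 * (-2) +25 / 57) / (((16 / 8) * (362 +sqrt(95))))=-16109 / 7464093 +89 * sqrt(95) / 14928186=-0.00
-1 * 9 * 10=-90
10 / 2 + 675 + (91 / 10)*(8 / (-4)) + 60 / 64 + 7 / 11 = 583769 / 880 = 663.37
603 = 603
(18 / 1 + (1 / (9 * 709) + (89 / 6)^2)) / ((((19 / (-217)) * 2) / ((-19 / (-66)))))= -1318367225 / 3369168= -391.30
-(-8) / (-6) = -4 / 3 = -1.33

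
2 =2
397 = 397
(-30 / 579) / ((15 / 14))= -28 / 579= -0.05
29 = 29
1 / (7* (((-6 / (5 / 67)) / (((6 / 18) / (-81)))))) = 5 / 683802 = 0.00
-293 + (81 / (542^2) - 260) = -162451411 / 293764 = -553.00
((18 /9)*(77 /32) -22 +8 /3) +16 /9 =-1835 /144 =-12.74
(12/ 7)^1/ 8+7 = 101/ 14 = 7.21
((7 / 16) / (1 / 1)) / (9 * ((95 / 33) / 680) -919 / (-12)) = 3927 / 687754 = 0.01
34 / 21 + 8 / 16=89 / 42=2.12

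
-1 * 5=-5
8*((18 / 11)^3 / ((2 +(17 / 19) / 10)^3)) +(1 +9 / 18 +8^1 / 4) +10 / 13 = 17564619677793 / 2165324170438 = 8.11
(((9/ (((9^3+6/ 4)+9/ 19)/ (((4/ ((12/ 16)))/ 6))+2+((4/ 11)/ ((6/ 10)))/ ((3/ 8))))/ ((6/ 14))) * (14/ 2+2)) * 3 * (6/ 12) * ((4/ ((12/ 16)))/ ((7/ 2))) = 13001472/ 24858139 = 0.52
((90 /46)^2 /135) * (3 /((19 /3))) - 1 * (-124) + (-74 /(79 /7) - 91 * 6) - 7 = -345834194 /794029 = -435.54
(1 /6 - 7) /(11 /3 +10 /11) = -451 /302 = -1.49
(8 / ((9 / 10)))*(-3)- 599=-625.67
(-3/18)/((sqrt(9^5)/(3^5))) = -1/6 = -0.17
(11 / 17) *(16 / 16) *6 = 66 / 17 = 3.88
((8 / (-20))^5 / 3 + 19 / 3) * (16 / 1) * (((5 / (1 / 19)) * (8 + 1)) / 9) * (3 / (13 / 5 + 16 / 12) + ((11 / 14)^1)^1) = 3845584648 / 258125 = 14898.15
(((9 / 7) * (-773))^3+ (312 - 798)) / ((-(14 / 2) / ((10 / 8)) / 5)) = 8417947904775 / 9604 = 876504363.26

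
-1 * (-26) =26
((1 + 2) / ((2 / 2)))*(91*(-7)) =-1911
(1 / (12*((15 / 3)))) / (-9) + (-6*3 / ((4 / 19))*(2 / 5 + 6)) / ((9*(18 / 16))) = -5837 / 108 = -54.05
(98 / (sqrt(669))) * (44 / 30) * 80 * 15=172480 * sqrt(669) / 669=6668.46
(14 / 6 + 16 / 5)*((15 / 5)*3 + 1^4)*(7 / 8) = 581 / 12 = 48.42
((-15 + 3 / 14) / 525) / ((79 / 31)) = -2139 / 193550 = -0.01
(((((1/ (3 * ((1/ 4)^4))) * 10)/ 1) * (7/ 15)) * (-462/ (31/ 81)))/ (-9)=53413.16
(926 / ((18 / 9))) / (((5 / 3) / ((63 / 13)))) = 87507 / 65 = 1346.26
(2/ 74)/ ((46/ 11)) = 11/ 1702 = 0.01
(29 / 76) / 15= 29 / 1140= 0.03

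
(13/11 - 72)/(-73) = 779/803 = 0.97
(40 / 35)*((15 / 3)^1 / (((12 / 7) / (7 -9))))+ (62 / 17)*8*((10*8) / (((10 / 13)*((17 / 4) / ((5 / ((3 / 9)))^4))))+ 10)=31337527180 / 867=36144783.37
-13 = -13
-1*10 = -10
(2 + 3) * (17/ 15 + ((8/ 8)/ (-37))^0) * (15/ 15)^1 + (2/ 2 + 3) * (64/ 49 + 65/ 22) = 44806/ 1617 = 27.71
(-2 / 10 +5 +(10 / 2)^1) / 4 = 49 / 20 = 2.45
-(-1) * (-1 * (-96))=96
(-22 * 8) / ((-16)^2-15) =-176 / 241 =-0.73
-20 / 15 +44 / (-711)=-992 / 711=-1.40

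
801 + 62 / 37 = 29699 / 37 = 802.68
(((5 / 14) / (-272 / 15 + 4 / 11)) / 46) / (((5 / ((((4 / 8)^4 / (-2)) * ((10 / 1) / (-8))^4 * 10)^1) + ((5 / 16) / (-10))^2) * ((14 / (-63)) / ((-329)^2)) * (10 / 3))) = -32803650000 / 3366725441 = -9.74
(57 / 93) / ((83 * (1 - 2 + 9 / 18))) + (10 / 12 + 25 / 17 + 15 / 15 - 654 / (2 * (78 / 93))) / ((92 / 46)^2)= -659568395 / 6823596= -96.66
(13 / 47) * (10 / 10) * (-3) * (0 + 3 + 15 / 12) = -663 / 188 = -3.53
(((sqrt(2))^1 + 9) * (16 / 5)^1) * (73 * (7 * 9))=73584 * sqrt(2) / 5 + 662256 / 5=153263.90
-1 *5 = -5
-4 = -4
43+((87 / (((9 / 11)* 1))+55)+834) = 3115 / 3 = 1038.33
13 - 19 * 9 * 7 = -1184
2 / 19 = 0.11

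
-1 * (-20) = 20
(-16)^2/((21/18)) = 1536/7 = 219.43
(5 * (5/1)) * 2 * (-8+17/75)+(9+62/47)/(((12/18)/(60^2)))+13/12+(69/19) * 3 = 593095405/10716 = 55346.72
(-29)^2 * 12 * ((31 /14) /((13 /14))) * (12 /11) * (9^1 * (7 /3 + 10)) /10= 208359432 /715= 291411.79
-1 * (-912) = 912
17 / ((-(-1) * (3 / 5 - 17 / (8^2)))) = 5440 / 107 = 50.84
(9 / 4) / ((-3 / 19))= -57 / 4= -14.25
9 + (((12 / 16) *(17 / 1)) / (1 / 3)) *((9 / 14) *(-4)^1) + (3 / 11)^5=-201471399 / 2254714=-89.36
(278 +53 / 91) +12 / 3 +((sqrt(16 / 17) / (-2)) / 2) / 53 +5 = 26170 / 91 - sqrt(17) / 901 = 287.58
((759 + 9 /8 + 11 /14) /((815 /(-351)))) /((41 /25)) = -74782305 /374248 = -199.82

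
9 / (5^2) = 9 / 25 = 0.36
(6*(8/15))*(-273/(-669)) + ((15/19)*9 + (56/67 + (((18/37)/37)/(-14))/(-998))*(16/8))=68435858435766/6787429080215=10.08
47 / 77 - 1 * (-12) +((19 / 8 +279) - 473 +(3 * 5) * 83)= 656647 / 616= 1065.99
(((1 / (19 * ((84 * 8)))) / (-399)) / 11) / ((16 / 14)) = -1 / 64044288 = -0.00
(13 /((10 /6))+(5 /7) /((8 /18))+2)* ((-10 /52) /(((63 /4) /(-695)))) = 1109915 /11466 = 96.80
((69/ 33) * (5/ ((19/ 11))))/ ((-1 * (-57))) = 115/ 1083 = 0.11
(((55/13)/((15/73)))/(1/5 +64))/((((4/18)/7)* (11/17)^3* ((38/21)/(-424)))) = -27942343590/3197909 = -8737.69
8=8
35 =35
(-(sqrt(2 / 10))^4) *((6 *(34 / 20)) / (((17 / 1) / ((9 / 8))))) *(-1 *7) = 189 / 1000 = 0.19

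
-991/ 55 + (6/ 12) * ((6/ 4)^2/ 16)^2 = -8113817/ 450560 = -18.01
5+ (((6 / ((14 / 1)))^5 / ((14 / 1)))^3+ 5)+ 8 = 234491558113453563 / 13027308783283592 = 18.00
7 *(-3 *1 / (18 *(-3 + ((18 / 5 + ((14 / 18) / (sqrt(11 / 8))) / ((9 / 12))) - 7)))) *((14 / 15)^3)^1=16807 *sqrt(22) / 3775620 + 237699 / 1573175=0.17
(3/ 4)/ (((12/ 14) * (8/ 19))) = 133/ 64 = 2.08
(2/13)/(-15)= -0.01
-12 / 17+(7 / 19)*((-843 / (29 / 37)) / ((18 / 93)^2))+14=-1187496211 / 112404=-10564.54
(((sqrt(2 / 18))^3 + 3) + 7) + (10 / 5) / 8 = 10.29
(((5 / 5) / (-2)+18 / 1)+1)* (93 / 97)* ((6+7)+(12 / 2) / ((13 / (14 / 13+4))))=8922513 / 32786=272.14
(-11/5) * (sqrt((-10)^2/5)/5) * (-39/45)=286 * sqrt(5)/375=1.71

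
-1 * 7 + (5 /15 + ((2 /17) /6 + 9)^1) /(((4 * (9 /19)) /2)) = 293 /102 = 2.87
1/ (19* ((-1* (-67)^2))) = -1/ 85291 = -0.00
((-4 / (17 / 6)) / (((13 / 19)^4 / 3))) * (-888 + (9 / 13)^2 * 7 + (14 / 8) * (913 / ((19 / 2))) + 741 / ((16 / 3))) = 1831610315385 / 164111506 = 11160.77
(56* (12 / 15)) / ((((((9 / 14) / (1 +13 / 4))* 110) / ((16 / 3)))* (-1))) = -106624 / 7425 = -14.36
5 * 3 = 15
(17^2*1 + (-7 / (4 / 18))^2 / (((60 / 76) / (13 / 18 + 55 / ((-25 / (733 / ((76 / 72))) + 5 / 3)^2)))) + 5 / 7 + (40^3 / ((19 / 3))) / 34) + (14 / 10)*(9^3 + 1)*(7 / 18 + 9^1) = 2794691098842488341 / 75355639468200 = 37086.69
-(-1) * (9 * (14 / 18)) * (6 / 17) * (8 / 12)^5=448 / 1377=0.33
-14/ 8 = -1.75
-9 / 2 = -4.50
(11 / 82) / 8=11 / 656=0.02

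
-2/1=-2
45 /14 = 3.21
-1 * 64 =-64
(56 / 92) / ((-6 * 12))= -7 / 828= -0.01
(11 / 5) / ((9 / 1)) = 0.24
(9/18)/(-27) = -0.02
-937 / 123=-7.62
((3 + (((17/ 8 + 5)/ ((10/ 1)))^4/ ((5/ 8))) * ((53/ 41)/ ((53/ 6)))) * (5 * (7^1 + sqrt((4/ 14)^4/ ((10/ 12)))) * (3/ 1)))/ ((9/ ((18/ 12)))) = 1606068003 * sqrt(30)/ 12857600000 + 11242476021/ 209920000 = 54.24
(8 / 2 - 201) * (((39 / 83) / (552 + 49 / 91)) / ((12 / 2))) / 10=-33293 / 11923780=-0.00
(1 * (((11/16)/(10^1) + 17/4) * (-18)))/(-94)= 6219/7520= 0.83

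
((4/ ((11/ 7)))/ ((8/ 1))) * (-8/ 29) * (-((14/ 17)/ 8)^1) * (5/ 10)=49/ 10846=0.00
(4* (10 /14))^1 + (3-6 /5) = 163 /35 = 4.66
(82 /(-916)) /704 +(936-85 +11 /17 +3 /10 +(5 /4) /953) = 851.95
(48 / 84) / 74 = 2 / 259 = 0.01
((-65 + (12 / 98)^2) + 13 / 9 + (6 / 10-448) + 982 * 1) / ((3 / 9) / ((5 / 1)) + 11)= 50895617 / 1195698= 42.57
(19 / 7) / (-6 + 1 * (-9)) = -19 / 105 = -0.18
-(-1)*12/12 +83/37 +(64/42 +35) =30899/777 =39.77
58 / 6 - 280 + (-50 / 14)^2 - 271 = -77701 / 147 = -528.58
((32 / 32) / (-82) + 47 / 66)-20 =-26113 / 1353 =-19.30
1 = 1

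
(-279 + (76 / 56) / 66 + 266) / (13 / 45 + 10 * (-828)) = 2685 / 1712788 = 0.00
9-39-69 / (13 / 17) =-1563 / 13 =-120.23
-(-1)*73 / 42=73 / 42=1.74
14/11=1.27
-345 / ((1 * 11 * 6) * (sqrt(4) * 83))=-115 / 3652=-0.03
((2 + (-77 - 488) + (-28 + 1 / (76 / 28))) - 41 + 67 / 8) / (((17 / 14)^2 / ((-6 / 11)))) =13926045 / 60401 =230.56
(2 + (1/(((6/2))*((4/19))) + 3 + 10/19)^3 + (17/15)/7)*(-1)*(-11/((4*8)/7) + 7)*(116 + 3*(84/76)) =-892435701756067/12010383360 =-74305.35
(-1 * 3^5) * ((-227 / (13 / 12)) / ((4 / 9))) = 1489347 / 13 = 114565.15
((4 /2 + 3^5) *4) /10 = 98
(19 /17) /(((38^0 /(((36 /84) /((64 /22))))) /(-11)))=-6897 /3808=-1.81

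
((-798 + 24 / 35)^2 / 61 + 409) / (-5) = -809307361 / 373625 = -2166.10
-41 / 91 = -0.45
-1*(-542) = 542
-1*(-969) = 969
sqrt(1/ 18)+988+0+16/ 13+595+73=1657.47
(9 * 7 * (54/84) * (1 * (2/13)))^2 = 6561/169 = 38.82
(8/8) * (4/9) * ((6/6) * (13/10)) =26/45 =0.58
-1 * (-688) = 688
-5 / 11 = -0.45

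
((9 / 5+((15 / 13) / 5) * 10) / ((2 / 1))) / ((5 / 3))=801 / 650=1.23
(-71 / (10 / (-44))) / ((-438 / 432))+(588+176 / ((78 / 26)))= 370708 / 1095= 338.55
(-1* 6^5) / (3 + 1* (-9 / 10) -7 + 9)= -77760 / 41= -1896.59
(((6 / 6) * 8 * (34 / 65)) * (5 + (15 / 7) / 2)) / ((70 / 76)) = 87856 / 3185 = 27.58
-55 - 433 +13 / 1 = -475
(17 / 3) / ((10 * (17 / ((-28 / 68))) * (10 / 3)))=-7 / 1700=-0.00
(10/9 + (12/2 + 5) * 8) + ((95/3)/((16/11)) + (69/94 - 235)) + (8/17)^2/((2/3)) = -240683479/1955952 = -123.05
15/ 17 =0.88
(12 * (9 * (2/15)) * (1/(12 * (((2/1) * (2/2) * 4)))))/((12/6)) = 3/40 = 0.08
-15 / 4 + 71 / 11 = 119 / 44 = 2.70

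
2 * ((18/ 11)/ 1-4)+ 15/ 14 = -3.66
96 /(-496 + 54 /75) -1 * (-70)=69.81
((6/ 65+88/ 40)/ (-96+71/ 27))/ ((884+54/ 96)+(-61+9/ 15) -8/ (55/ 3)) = -708048/ 23756459467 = -0.00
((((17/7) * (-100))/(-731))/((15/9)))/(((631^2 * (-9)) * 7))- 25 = -62919392045/2516775681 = -25.00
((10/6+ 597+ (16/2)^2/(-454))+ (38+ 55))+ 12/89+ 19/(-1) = 40769282/60609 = 672.66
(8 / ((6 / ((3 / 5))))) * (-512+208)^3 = -112377856 / 5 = -22475571.20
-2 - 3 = -5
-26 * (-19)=494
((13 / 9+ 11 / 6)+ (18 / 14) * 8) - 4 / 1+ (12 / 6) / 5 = 6277 / 630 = 9.96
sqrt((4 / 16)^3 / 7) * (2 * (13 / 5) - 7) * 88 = -99 * sqrt(7) / 35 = -7.48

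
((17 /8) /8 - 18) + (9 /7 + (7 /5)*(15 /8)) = -6193 /448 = -13.82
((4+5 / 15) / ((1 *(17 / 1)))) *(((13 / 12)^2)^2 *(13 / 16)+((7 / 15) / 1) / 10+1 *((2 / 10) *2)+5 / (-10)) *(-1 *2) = -114919441 / 211507200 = -0.54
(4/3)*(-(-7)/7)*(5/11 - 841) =-12328/11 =-1120.73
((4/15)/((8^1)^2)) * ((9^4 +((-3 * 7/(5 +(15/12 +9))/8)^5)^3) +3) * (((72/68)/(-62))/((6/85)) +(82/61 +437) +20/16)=12016.29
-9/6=-3/2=-1.50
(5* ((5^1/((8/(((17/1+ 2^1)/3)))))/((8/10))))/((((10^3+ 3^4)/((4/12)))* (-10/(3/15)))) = -95/622656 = -0.00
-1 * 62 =-62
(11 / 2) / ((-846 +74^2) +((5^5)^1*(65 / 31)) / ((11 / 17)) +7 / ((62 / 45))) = 3751 / 10067375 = 0.00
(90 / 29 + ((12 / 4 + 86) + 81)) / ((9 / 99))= 55220 / 29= 1904.14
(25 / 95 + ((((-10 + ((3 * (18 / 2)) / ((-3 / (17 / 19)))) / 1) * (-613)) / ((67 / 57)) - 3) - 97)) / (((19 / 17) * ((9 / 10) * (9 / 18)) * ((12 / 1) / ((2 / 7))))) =2015825660 / 4571343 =440.97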